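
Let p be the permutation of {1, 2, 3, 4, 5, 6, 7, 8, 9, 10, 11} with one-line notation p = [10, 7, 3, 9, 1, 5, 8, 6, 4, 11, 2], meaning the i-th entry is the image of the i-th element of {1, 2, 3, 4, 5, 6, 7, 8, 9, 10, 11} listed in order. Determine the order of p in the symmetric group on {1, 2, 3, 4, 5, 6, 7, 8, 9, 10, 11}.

8

Decomposing into disjoint cycles gives cycle lengths 8, 2, 1.
Since disjoint cycles commute, ord(p) = lcm(8, 2) = 8.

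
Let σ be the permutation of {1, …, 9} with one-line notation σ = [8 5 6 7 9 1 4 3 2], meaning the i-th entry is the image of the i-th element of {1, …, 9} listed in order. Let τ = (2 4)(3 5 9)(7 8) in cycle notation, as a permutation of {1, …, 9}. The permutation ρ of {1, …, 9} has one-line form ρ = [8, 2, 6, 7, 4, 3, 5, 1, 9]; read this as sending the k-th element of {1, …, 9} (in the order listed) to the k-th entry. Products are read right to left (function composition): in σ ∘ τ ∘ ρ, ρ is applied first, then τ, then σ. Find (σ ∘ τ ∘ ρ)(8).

(σ ∘ τ ∘ ρ)(8) = σ(τ(ρ(8))). ρ(8) = 1, then τ(1) = 1, then σ(1) = 8, so the result is 8.

8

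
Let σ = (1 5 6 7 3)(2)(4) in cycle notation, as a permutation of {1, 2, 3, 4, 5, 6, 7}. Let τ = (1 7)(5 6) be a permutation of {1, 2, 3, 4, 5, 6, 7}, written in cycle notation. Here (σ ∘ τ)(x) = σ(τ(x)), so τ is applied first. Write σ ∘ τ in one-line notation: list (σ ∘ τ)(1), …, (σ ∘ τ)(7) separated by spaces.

(σ ∘ τ)(x) = σ(τ(x)). Computing each image: σ(τ(1)) = σ(7) = 3, σ(τ(2)) = σ(2) = 2, σ(τ(3)) = σ(3) = 1, σ(τ(4)) = σ(4) = 4, σ(τ(5)) = σ(6) = 7, σ(τ(6)) = σ(5) = 6, σ(τ(7)) = σ(1) = 5.
Hence σ ∘ τ = [3 2 1 4 7 6 5].

3 2 1 4 7 6 5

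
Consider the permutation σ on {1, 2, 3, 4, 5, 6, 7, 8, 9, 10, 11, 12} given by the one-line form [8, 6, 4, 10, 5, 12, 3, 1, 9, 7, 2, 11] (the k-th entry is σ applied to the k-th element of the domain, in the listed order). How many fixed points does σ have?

2

The fixed points (elements with σ(x) = x) are {5, 9}, so there are 2.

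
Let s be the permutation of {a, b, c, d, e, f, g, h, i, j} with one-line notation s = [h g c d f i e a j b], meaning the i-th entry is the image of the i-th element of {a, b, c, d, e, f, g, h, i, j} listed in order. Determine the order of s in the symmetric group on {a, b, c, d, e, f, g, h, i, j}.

6

Decomposing into disjoint cycles gives cycle lengths 6, 2, 1, 1.
The order is lcm(6, 2) = 6.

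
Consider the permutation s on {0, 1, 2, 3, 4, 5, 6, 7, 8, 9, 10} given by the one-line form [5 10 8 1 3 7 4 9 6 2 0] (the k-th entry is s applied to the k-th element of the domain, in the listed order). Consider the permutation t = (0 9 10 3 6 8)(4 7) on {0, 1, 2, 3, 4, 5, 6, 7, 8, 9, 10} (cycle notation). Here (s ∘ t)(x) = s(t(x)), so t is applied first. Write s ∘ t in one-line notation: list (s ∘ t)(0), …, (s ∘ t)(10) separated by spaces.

(s ∘ t)(x) = s(t(x)). Computing each image: s(t(0)) = s(9) = 2, s(t(1)) = s(1) = 10, s(t(2)) = s(2) = 8, s(t(3)) = s(6) = 4, s(t(4)) = s(7) = 9, s(t(5)) = s(5) = 7, s(t(6)) = s(8) = 6, s(t(7)) = s(4) = 3, s(t(8)) = s(0) = 5, s(t(9)) = s(10) = 0, s(t(10)) = s(3) = 1.
Hence s ∘ t = [2 10 8 4 9 7 6 3 5 0 1].

2 10 8 4 9 7 6 3 5 0 1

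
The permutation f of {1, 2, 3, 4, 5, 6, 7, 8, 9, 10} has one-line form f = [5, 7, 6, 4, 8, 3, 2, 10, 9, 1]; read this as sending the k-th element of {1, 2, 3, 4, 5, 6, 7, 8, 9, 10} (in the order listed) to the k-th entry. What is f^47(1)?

Tracing 1 → 5 → … returns to 1 after 4 steps, so 1 lies in a 4-cycle (1, 5, 8, 10).
Since the cycle has length 4, f^47 acts on it the same as f^3 (47 mod 4 = 3).
Stepping 3 places around the cycle: 1 → 5 → 8 → 10.

10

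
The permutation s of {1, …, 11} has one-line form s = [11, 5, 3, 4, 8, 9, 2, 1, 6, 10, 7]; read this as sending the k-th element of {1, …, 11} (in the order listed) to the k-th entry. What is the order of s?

Writing s as disjoint cycles, the cycle lengths are 6, 2, 1, 1, 1.
The order is lcm(6, 2) = 6.

6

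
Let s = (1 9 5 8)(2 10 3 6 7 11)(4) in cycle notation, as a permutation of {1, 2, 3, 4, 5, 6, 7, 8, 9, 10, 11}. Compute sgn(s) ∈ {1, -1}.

The cycle lengths are 6, 4, 1.
A cycle is odd iff its length is even; s has 2 even-length cycles, so sgn(s) = (−1)^2 and s is even.

1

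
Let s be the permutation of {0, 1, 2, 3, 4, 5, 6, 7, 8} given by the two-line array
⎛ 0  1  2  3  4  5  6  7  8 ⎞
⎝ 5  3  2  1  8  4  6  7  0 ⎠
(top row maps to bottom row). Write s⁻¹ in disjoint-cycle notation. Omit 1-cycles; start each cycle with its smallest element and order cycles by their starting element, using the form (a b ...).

First write s in disjoint cycles: (0 5 4 8)(1 3).
Reversing each cycle (and rotating so the smallest element leads) gives s⁻¹ = (0 8 4 5)(1 3).

(0 8 4 5)(1 3)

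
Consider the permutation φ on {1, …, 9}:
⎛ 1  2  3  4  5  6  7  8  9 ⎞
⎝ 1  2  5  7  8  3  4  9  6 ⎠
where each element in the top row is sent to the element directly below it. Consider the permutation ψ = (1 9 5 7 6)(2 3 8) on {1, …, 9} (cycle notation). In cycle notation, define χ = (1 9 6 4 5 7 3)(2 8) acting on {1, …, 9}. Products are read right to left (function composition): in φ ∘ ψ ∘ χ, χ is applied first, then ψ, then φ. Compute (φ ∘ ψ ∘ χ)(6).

7

Chase 6: χ(6) = 4; ψ(4) = 4; φ(4) = 7. Hence (φ ∘ ψ ∘ χ)(6) = 7.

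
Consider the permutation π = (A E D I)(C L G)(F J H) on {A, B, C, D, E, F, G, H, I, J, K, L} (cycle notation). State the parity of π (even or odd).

The cycle lengths are 4, 3, 3, 1, 1.
A cycle of length ℓ contributes ℓ−1 transpositions, so π is a product of 3 + 2 + 2 = 7 transpositions — odd.

odd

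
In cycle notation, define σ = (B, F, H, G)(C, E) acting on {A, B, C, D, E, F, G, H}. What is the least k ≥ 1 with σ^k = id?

4

The disjoint cycles have lengths 4, 2, 1, 1.
The order of σ is the least common multiple of its cycle lengths: lcm(4, 2) = 4.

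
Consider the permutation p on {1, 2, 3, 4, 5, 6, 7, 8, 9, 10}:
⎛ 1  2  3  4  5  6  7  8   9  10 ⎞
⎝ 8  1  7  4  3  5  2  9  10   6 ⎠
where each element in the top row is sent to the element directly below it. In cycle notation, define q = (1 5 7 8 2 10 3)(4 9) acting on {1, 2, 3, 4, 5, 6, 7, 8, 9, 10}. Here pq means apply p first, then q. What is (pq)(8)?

(pq)(8) = q(p(8)). p(8) = 9, then q(9) = 4. So (pq)(8) = 4.

4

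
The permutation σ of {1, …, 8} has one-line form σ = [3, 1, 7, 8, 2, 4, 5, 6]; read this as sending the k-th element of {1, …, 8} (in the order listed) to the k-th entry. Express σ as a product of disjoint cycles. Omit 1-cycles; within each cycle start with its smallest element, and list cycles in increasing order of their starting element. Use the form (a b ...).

(1 3 7 5 2)(4 8 6)

Iterating σ from 1 gives 1 → 3 → 7 → 5 → 2 → 1; that is the 5-cycle (1 3 7 5 2).
Repeating from the next unused element and collecting all non-trivial cycles gives (1 3 7 5 2)(4 8 6).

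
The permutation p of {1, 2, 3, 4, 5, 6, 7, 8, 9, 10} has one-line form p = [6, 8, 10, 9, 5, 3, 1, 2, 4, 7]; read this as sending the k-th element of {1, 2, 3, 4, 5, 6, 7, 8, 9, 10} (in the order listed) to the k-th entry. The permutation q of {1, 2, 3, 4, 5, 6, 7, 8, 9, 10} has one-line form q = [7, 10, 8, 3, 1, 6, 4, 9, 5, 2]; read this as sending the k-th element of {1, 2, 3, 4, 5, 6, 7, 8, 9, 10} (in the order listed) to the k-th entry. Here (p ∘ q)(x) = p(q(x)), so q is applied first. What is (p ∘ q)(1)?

(p ∘ q)(1) = p(q(1)). q(1) = 7, then p(7) = 1. So (p ∘ q)(1) = 1.

1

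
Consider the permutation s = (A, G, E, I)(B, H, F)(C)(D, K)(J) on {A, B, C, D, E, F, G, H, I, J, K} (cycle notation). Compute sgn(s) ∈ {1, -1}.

1

The cycle lengths are 4, 3, 2, 1, 1.
A cycle is odd iff its length is even; s has 2 even-length cycles, so sgn(s) = (−1)^2 and s is even.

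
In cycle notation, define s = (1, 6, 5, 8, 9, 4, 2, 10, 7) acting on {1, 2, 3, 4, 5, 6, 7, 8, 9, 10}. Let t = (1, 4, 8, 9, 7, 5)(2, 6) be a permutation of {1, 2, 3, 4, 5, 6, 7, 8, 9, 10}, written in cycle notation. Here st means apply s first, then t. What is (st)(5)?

s(5) = 8, then t(8) = 9; composing gives (st)(5) = 9.

9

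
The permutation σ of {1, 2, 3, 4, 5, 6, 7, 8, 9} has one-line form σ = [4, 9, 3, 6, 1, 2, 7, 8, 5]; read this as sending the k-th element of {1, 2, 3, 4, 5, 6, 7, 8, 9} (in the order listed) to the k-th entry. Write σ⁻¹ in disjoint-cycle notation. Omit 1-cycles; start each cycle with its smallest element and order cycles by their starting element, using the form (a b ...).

(1 5 9 2 6 4)

The cycle decomposition of σ is (1 4 6 2 9 5).
The inverse reverses every cycle; in canonical form, σ⁻¹ = (1 5 9 2 6 4).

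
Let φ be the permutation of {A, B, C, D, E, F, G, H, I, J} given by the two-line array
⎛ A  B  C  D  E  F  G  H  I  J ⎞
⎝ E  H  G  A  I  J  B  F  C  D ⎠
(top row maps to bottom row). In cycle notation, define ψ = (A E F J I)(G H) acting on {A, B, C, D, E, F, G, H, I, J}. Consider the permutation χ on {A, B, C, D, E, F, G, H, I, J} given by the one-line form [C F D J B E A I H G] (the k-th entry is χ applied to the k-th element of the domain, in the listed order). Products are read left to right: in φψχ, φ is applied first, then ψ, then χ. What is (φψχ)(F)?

H

Chase F: φ(F) = J; ψ(J) = I; χ(I) = H. Hence (φψχ)(F) = H.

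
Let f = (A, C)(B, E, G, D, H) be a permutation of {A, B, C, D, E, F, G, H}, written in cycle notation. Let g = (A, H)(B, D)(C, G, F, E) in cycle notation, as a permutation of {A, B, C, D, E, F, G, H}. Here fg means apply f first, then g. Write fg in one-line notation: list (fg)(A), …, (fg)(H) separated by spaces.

(fg)(x) = g(f(x)). Computing each image: g(f(A)) = g(C) = G, g(f(B)) = g(E) = C, g(f(C)) = g(A) = H, g(f(D)) = g(H) = A, g(f(E)) = g(G) = F, g(f(F)) = g(F) = E, g(f(G)) = g(D) = B, g(f(H)) = g(B) = D.
Hence fg = [G C H A F E B D].

G C H A F E B D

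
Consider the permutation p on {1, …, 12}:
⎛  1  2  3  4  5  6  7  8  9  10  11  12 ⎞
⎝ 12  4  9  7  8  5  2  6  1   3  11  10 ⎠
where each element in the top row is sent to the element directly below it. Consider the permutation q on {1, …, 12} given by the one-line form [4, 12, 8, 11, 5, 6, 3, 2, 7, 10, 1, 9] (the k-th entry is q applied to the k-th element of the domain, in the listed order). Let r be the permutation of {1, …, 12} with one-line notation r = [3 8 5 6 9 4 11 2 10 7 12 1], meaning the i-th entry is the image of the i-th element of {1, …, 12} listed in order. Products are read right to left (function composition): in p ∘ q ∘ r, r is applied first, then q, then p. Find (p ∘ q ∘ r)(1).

Apply the permutations in order: r(1) = 3, then q(3) = 8, then p(8) = 6. So (p ∘ q ∘ r)(1) = 6.

6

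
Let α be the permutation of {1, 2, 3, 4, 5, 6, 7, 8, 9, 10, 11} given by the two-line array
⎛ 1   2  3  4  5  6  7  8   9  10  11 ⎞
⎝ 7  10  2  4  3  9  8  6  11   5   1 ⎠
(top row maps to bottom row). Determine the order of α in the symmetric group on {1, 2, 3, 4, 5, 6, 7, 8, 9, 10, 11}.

Writing α as disjoint cycles, the cycle lengths are 6, 4, 1.
Since disjoint cycles commute, ord(α) = lcm(6, 4) = 12.

12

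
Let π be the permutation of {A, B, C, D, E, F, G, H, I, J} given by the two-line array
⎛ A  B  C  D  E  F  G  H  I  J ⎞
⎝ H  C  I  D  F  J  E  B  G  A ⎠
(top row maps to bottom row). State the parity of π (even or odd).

even

In disjoint-cycle form the cycle lengths are 9, 1.
A cycle is odd iff its length is even; π has 0 even-length cycles, so sgn(π) = (−1)^0 and π is even.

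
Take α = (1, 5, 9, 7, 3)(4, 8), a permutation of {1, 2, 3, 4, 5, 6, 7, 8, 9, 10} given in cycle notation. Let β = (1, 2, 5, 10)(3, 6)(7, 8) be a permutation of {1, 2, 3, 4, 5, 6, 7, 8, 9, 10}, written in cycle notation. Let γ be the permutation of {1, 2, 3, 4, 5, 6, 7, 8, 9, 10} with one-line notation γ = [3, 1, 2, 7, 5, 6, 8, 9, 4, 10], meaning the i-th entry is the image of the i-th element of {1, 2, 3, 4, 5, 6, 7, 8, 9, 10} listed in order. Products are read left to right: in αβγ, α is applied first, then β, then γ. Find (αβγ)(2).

5

(αβγ)(2) = γ(β(α(2))). α(2) = 2, then β(2) = 5, then γ(5) = 5, so the result is 5.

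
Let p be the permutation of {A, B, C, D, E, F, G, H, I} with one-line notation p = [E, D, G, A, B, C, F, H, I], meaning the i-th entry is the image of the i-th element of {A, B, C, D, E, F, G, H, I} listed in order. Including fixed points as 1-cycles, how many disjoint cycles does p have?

The cycle decomposition is (A, E, B, D)(C, G, F)(H)(I), which has 4 cycles (counting 1-cycles).

4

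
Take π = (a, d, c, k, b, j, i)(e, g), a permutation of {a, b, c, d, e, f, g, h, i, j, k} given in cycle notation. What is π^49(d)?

d lies in the 7-cycle (a, d, c, k, b, j, i).
Powers repeat with period 7 on this cycle, and 49 mod 7 = 0, so π^49(d) = π^0(d).
So π^49(d) = d.

d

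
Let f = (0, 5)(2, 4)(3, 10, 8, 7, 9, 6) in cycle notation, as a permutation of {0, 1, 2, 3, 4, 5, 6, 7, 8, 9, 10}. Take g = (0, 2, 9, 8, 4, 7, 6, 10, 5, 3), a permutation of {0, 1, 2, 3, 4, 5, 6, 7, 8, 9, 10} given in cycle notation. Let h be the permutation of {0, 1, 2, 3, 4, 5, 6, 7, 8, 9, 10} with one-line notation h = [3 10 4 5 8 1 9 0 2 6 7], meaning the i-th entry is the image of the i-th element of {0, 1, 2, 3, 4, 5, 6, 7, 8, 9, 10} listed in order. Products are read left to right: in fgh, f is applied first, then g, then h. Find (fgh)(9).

Apply the permutations in order: f(9) = 6, then g(6) = 10, then h(10) = 7. So (fgh)(9) = 7.

7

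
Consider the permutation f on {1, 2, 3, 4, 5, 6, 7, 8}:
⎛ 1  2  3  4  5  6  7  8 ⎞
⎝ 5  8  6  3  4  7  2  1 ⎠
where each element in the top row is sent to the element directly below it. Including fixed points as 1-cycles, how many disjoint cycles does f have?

1

The cycle decomposition is (1 5 4 3 6 7 2 8), which has 1 cycle (counting 1-cycles).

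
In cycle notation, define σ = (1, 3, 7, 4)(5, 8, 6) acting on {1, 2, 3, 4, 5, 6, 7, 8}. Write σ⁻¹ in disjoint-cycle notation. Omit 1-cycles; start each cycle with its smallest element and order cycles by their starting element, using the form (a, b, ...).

Inverting a permutation written in cycle notation just reverses the order within every cycle.
After reversing and putting each cycle's least element first, σ⁻¹ = (1, 4, 7, 3)(5, 6, 8).

(1, 4, 7, 3)(5, 6, 8)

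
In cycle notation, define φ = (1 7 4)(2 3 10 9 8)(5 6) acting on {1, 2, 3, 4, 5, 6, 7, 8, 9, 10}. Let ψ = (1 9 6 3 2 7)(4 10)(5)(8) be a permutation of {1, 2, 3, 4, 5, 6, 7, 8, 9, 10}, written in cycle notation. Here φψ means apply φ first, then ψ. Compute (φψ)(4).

9

φ(4) = 1, then ψ(1) = 9; composing gives (φψ)(4) = 9.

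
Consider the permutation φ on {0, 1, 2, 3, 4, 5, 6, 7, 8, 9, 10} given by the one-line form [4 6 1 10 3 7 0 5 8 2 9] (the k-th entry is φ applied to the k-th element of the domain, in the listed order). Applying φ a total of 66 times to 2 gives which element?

6

Tracing 2 → 1 → … returns to 2 after 8 steps, so 2 lies in an 8-cycle (0 4 3 10 9 2 1 6).
Powers repeat with period 8 on this cycle, and 66 mod 8 = 2, so φ^66(2) = φ^2(2).
Advancing 2 steps from 2: 2 → 1 → 6.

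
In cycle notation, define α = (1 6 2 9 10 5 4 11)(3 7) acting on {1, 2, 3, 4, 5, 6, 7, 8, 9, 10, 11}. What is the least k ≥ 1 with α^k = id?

8

The cycle type of α is (8, 2, 1).
The order is lcm(8, 2) = 8.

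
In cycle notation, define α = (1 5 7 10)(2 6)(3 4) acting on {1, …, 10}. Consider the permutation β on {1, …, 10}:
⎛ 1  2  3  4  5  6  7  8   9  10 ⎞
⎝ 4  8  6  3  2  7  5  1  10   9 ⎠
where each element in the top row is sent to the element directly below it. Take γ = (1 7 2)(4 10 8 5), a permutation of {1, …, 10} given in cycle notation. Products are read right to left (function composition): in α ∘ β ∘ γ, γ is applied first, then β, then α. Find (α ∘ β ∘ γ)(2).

Chase 2: γ(2) = 1; β(1) = 4; α(4) = 3. Hence (α ∘ β ∘ γ)(2) = 3.

3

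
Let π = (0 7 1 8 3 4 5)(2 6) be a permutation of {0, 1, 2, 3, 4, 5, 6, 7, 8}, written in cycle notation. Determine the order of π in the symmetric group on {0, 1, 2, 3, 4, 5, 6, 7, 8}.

14

The disjoint cycles have lengths 7, 2.
Since disjoint cycles commute, ord(π) = lcm(7, 2) = 14.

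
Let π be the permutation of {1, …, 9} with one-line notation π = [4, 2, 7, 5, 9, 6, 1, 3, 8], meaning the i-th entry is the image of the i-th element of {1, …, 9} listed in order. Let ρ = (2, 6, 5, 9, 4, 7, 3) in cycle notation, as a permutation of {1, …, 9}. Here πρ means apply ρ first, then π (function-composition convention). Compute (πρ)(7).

First apply ρ: ρ(7) = 3, then π(3) = 7. Thus (πρ)(7) = 7.

7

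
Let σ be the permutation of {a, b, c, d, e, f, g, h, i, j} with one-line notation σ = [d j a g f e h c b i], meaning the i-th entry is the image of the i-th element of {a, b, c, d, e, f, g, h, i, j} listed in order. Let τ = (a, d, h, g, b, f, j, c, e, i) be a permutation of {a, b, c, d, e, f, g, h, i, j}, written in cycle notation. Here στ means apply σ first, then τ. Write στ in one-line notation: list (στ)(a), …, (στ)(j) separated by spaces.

h c d b j i g e f a

(στ)(x) = τ(σ(x)). Computing each image: τ(σ(a)) = τ(d) = h, τ(σ(b)) = τ(j) = c, τ(σ(c)) = τ(a) = d, τ(σ(d)) = τ(g) = b, τ(σ(e)) = τ(f) = j, τ(σ(f)) = τ(e) = i, τ(σ(g)) = τ(h) = g, τ(σ(h)) = τ(c) = e, τ(σ(i)) = τ(b) = f, τ(σ(j)) = τ(i) = a.
Hence στ = [h c d b j i g e f a].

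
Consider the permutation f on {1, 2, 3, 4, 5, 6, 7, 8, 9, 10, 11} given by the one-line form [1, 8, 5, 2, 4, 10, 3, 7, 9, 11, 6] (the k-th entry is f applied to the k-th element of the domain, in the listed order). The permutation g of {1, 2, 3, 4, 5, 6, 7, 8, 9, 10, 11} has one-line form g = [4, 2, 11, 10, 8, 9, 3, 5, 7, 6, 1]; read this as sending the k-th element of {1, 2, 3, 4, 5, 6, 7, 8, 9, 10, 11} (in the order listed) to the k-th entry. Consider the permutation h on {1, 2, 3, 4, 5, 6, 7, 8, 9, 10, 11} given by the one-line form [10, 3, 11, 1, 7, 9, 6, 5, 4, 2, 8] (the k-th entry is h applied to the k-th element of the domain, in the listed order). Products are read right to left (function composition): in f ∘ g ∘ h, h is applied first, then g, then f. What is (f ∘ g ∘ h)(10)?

8

Apply the permutations in order: h(10) = 2, then g(2) = 2, then f(2) = 8. So (f ∘ g ∘ h)(10) = 8.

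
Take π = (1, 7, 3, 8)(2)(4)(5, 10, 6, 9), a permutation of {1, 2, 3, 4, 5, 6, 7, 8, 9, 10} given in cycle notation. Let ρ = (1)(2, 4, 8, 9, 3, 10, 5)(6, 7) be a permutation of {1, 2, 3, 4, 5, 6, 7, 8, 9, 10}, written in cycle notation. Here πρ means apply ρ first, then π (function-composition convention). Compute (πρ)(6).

ρ(6) = 7, then π(7) = 3; composing gives (πρ)(6) = 3.

3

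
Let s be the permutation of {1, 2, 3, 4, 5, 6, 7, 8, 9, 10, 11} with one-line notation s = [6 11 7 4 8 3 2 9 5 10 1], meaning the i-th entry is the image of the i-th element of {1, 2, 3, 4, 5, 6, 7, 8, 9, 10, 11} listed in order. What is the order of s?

6

Decomposing into disjoint cycles gives cycle lengths 6, 3, 1, 1.
Since disjoint cycles commute, ord(s) = lcm(6, 3) = 6.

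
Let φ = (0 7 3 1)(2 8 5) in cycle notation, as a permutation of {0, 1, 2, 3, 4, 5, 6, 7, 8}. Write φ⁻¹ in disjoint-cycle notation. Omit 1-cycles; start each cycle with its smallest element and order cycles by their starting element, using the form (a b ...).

Inverting a permutation written in cycle notation just reverses the order within every cycle.
Reversing each cycle of φ and rotating so the smallest element leads gives (0 1 3 7)(2 5 8).

(0 1 3 7)(2 5 8)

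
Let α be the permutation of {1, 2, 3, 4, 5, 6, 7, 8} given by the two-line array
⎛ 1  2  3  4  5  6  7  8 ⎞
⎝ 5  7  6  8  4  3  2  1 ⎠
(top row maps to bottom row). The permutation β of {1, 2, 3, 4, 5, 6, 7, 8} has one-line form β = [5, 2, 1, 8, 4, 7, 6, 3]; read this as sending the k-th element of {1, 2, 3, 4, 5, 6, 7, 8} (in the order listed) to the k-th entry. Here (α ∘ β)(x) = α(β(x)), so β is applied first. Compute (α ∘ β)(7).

(α ∘ β)(7) = α(β(7)). β(7) = 6, then α(6) = 3. So (α ∘ β)(7) = 3.

3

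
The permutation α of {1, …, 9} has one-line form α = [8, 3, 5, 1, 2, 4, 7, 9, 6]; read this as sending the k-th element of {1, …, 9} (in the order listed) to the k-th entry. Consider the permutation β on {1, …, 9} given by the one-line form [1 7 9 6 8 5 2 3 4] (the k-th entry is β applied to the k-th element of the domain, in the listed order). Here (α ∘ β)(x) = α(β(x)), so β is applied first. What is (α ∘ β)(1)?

8

First apply β: β(1) = 1, then α(1) = 8. Thus (α ∘ β)(1) = 8.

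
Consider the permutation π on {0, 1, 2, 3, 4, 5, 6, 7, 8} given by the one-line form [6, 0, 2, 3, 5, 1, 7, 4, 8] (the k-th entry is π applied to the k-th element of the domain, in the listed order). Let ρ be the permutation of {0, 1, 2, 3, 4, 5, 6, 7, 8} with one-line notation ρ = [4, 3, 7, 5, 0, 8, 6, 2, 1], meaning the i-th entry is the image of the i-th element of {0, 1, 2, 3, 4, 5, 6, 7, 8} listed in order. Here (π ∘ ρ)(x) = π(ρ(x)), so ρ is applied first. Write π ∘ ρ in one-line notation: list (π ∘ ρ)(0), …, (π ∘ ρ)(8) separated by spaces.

5 3 4 1 6 8 7 2 0

For each element, apply ρ then π: 0 → 4 → 5; 1 → 3 → 3; 2 → 7 → 4; 3 → 5 → 1; 4 → 0 → 6; 5 → 8 → 8; 6 → 6 → 7; 7 → 2 → 2; 8 → 1 → 0.
So π ∘ ρ in one-line form is 5 3 4 1 6 8 7 2 0.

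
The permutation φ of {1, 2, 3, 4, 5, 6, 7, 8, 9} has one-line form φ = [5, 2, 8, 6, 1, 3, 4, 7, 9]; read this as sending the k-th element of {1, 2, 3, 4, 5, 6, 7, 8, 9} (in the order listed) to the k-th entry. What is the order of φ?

Writing φ as disjoint cycles, the cycle lengths are 5, 2, 1, 1.
Since disjoint cycles commute, ord(φ) = lcm(5, 2) = 10.

10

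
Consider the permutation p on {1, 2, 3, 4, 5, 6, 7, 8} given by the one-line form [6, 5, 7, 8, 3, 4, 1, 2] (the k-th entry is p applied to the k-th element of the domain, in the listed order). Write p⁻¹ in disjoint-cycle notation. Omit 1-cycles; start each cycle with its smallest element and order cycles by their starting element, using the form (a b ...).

First write p in disjoint cycles: (1 6 4 8 2 5 3 7).
Reversing each cycle (and rotating so the smallest element leads) gives p⁻¹ = (1 7 3 5 2 8 4 6).

(1 7 3 5 2 8 4 6)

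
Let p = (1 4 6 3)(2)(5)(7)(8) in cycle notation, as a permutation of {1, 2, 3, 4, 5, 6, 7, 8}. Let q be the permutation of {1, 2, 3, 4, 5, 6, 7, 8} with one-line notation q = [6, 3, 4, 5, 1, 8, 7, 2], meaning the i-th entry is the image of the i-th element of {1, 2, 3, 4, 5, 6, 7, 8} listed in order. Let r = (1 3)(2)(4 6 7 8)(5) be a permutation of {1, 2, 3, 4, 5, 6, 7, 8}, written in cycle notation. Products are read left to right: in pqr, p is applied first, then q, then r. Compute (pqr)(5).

3

Chase 5: p(5) = 5; q(5) = 1; r(1) = 3. Hence (pqr)(5) = 3.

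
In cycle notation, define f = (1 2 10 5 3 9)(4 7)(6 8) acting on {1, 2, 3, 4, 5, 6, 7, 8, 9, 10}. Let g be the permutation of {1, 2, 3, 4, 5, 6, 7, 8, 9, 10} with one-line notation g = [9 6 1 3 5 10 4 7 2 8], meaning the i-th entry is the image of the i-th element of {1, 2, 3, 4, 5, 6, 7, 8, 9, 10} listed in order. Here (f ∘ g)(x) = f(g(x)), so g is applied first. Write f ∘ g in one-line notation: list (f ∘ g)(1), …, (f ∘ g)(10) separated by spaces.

For each element, apply g then f: 1 → 9 → 1; 2 → 6 → 8; 3 → 1 → 2; 4 → 3 → 9; 5 → 5 → 3; 6 → 10 → 5; 7 → 4 → 7; 8 → 7 → 4; 9 → 2 → 10; 10 → 8 → 6.
So f ∘ g in one-line form is 1 8 2 9 3 5 7 4 10 6.

1 8 2 9 3 5 7 4 10 6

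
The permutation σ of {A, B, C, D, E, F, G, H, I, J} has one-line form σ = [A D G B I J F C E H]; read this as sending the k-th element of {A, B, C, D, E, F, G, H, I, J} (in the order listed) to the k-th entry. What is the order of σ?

Writing σ as disjoint cycles, the cycle lengths are 5, 2, 2, 1.
The order is lcm(5, 2, 2) = 10.

10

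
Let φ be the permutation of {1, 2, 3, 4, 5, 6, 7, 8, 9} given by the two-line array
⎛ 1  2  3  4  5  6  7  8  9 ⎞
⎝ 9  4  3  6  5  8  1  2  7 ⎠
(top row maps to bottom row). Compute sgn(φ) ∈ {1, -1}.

-1

In disjoint-cycle form the cycle lengths are 4, 3, 1, 1.
A cycle of length ℓ contributes ℓ−1 transpositions, so φ is a product of 3 + 2 = 5 transpositions — odd.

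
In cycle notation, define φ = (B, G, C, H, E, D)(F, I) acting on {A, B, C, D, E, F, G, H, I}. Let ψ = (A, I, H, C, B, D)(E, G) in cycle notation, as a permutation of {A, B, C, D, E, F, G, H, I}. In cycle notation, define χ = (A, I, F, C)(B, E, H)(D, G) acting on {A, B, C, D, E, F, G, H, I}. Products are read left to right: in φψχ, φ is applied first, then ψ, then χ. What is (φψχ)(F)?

Chase F: φ(F) = I; ψ(I) = H; χ(H) = B. Hence (φψχ)(F) = B.

B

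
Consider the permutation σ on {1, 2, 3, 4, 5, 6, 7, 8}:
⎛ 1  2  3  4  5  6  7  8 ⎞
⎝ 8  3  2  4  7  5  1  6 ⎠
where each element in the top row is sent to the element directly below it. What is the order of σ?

Writing σ as disjoint cycles, the cycle lengths are 5, 2, 1.
The order is lcm(5, 2) = 10.

10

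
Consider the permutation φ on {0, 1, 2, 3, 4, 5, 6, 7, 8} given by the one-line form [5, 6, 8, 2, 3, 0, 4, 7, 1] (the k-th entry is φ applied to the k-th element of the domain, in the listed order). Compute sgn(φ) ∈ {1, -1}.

In disjoint-cycle form the cycle lengths are 6, 2, 1.
A cycle is odd iff its length is even; φ has 2 even-length cycles, so sgn(φ) = (−1)^2 and φ is even.

1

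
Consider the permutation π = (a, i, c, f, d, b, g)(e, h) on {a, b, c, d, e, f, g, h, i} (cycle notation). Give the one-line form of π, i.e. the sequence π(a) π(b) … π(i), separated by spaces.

Each element maps to the next entry in its cycle (wrapping to the front): a↦i, b↦g, c↦f, d↦b, e↦h, f↦d, g↦a, h↦e, i↦c.
So the one-line form is i g f b h d a e c.

i g f b h d a e c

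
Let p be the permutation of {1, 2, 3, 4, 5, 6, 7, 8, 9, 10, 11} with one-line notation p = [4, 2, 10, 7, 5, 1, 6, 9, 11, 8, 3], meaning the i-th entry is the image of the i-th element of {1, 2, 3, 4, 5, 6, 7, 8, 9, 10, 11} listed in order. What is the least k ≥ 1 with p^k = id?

The disjoint-cycle form of p has cycle lengths 5, 4, 1, 1.
The order is lcm(5, 4) = 20.

20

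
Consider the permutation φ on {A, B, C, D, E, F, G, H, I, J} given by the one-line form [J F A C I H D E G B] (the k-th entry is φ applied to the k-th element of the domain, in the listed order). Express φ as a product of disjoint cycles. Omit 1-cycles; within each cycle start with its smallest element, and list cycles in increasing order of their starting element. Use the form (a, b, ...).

From A: A → J → B → F → H → E → I → G → D → C → A, closing the cycle (A, J, B, F, H, E, I, G, D, C).
Repeating from the next unused element and collecting all non-trivial cycles gives (A, J, B, F, H, E, I, G, D, C).

(A, J, B, F, H, E, I, G, D, C)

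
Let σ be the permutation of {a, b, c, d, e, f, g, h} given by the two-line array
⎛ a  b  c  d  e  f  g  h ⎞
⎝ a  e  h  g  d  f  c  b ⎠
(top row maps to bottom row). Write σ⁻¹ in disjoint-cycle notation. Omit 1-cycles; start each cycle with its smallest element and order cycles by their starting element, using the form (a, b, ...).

(b, h, c, g, d, e)

First write σ in disjoint cycles: (b, e, d, g, c, h).
The inverse reverses every cycle; in canonical form, σ⁻¹ = (b, h, c, g, d, e).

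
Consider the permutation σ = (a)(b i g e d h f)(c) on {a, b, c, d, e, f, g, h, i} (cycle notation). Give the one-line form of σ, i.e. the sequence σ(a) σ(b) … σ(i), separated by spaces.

Reading each image from the cycles: a↦a, b↦i, c↦c, d↦h, e↦d, f↦b, g↦e, h↦f, i↦g.
So the one-line form is a i c h d b e f g.

a i c h d b e f g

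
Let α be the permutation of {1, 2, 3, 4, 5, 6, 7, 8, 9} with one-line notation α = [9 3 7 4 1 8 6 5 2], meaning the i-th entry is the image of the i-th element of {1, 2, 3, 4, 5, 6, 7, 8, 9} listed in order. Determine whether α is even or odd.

odd

In disjoint-cycle form the cycle lengths are 8, 1.
A cycle of length ℓ contributes ℓ−1 transpositions, so α is a product of 7 transpositions — odd.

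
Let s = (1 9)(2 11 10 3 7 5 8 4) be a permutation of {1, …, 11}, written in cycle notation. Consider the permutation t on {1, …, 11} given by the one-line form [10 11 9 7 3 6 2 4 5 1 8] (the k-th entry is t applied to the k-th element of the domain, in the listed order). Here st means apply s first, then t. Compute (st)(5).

4

s(5) = 8, then t(8) = 4; composing gives (st)(5) = 4.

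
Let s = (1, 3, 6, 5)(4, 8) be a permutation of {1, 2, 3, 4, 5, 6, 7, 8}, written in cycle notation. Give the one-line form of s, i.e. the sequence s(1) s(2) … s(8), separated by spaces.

3 2 6 8 1 5 7 4

Each element maps to the next entry in its cycle (wrapping to the front): 1↦3, 2↦2, 3↦6, 4↦8, 5↦1, 6↦5, 7↦7, 8↦4.
Listing these in domain order gives 3 2 6 8 1 5 7 4.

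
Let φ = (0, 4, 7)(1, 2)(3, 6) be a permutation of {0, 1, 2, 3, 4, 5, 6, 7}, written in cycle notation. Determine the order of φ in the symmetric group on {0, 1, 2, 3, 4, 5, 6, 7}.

6

The cycle type of φ is (3, 2, 2, 1).
Since disjoint cycles commute, ord(φ) = lcm(3, 2, 2) = 6.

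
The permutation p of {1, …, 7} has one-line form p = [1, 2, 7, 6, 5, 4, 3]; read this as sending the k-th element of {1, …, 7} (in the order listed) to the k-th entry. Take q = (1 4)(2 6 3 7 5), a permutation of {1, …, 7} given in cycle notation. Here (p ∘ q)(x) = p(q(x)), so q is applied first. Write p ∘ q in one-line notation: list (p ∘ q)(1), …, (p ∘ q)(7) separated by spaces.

6 4 3 1 2 7 5

(p ∘ q)(x) = p(q(x)). Computing each image: p(q(1)) = p(4) = 6, p(q(2)) = p(6) = 4, p(q(3)) = p(7) = 3, p(q(4)) = p(1) = 1, p(q(5)) = p(2) = 2, p(q(6)) = p(3) = 7, p(q(7)) = p(5) = 5.
Hence p ∘ q = [6 4 3 1 2 7 5].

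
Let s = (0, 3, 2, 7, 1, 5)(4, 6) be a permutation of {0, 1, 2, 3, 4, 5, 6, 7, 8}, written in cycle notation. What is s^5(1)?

1 lies in the 6-cycle (0, 3, 2, 7, 1, 5).
Advancing 5 steps from 1: 1 → 5 → 0 → 3 → 2 → 7.

7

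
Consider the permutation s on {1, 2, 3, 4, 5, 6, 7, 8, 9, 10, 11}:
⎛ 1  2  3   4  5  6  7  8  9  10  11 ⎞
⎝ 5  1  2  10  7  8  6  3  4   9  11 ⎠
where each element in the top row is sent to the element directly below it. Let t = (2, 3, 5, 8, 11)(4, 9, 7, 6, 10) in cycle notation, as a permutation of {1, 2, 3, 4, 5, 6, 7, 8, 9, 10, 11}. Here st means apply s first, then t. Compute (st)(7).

10

(st)(7) = t(s(7)). s(7) = 6, then t(6) = 10. So (st)(7) = 10.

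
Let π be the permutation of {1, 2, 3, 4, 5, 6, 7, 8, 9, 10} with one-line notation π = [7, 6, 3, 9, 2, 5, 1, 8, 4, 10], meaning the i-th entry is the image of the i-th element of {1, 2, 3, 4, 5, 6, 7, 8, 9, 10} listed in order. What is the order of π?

6

Decomposing into disjoint cycles gives cycle lengths 3, 2, 2, 1, 1, 1.
The order is lcm(3, 2, 2) = 6.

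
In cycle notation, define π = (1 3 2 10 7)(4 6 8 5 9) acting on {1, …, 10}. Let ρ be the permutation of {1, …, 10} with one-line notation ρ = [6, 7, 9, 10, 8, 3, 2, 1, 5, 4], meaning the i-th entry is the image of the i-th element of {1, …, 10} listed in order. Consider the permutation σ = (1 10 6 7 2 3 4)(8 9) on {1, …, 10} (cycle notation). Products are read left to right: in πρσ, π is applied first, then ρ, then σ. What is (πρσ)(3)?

2

Apply the permutations in order: π(3) = 2, then ρ(2) = 7, then σ(7) = 2. So (πρσ)(3) = 2.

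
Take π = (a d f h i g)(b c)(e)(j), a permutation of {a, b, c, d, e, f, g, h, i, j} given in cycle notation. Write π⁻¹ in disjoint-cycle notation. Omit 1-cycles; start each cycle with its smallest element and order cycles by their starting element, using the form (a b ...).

(a g i h f d)(b c)

Inverting a permutation written in cycle notation just reverses the order within every cycle.
After reversing and putting each cycle's least element first, π⁻¹ = (a g i h f d)(b c).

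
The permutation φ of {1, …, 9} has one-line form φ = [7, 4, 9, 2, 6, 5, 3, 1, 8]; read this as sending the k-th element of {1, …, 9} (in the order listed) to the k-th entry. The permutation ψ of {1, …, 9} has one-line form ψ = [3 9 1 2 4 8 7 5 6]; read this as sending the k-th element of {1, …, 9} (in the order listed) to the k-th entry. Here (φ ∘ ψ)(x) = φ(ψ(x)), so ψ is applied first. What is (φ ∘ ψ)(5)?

ψ(5) = 4, then φ(4) = 2; composing gives (φ ∘ ψ)(5) = 2.

2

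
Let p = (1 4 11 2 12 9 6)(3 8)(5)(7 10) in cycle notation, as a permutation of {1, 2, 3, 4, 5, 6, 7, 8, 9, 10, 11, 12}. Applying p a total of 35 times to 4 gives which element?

4

4 lies in the 7-cycle (1 4 11 2 12 9 6).
Since the cycle has length 7, p^35 acts on it the same as p^0 (35 mod 7 = 0).
So p^35(4) = 4.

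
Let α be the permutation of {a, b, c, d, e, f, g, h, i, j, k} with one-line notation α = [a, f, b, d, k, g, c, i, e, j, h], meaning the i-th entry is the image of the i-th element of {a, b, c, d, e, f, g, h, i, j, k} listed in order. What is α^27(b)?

Tracing b → f → … returns to b after 4 steps, so b lies in a 4-cycle (b f g c).
Since the cycle has length 4, α^27 acts on it the same as α^3 (27 mod 4 = 3).
Stepping 3 places around the cycle: b → f → g → c.

c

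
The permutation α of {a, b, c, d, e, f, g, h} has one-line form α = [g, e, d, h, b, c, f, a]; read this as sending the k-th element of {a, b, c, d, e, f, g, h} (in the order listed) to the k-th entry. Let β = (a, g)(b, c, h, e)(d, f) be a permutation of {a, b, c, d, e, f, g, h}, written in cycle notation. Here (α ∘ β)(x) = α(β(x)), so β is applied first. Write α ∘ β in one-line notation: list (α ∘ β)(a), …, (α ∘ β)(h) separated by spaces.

For each element, apply β then α: a → g → f; b → c → d; c → h → a; d → f → c; e → b → e; f → d → h; g → a → g; h → e → b.
Collecting the images, α ∘ β = [f d a c e h g b].

f d a c e h g b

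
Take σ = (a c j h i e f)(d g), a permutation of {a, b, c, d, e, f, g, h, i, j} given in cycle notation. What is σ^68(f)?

i

f lies in the 7-cycle (a c j h i e f).
Since the cycle has length 7, σ^68 acts on it the same as σ^5 (68 mod 7 = 5).
Stepping 5 places around the cycle: f → a → c → j → h → i.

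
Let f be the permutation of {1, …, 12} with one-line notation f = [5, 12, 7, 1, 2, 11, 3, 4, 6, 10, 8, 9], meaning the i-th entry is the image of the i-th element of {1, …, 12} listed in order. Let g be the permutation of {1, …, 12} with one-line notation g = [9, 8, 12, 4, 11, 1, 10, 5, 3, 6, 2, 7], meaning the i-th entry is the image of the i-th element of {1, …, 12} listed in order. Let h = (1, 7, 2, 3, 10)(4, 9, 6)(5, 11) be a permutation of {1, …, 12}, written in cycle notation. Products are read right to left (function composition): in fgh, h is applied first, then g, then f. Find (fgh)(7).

Chase 7: h(7) = 2; g(2) = 8; f(8) = 4. Hence (fgh)(7) = 4.

4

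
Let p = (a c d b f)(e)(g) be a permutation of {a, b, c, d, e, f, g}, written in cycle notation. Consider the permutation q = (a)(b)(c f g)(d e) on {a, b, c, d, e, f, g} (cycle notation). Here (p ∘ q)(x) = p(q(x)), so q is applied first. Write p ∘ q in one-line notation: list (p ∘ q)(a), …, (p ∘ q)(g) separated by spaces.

c f a e b g d

Chase each element through q then p: a → a → c; b → b → f; c → f → a; d → e → e; e → d → b; f → g → g; g → c → d.
Collecting the images, p ∘ q = [c f a e b g d].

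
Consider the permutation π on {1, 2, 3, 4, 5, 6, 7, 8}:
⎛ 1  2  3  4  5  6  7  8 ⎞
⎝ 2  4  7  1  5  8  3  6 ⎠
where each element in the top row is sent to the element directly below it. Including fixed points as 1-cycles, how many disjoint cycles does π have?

4

The cycle decomposition is (1, 2, 4)(3, 7)(5)(6, 8), which has 4 cycles (counting 1-cycles).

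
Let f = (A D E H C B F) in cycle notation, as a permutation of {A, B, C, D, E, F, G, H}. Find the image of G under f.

G does not appear in any cycle of f, so it is a fixed point: f(G) = G.

G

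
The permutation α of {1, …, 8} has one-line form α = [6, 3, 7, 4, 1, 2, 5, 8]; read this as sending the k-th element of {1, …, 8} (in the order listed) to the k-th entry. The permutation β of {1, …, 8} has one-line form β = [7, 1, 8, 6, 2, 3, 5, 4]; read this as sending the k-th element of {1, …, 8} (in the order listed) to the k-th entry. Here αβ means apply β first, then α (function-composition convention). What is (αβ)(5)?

(αβ)(5) = α(β(5)). β(5) = 2, then α(2) = 3. So (αβ)(5) = 3.

3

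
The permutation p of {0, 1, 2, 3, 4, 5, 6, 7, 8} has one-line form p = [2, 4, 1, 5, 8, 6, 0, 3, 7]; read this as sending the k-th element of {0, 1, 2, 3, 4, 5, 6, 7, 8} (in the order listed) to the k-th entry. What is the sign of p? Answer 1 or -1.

1

In disjoint-cycle form the cycle lengths are 9.
A cycle is odd iff its length is even; p has 0 even-length cycles, so sgn(p) = (−1)^0 and p is even.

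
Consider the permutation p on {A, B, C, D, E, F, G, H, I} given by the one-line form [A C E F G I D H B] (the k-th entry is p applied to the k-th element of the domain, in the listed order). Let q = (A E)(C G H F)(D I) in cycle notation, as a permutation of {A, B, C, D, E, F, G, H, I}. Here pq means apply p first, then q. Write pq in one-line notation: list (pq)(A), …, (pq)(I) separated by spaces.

E G A C H D I F B

(pq)(x) = q(p(x)). Computing each image: q(p(A)) = q(A) = E, q(p(B)) = q(C) = G, q(p(C)) = q(E) = A, q(p(D)) = q(F) = C, q(p(E)) = q(G) = H, q(p(F)) = q(I) = D, q(p(G)) = q(D) = I, q(p(H)) = q(H) = F, q(p(I)) = q(B) = B.
Hence pq = [E G A C H D I F B].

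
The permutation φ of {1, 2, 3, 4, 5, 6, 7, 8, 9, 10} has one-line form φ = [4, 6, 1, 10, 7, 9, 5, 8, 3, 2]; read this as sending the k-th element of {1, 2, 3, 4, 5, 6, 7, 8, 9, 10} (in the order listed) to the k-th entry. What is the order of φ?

14

Writing φ as disjoint cycles, the cycle lengths are 7, 2, 1.
The order of φ is the least common multiple of its cycle lengths: lcm(7, 2) = 14.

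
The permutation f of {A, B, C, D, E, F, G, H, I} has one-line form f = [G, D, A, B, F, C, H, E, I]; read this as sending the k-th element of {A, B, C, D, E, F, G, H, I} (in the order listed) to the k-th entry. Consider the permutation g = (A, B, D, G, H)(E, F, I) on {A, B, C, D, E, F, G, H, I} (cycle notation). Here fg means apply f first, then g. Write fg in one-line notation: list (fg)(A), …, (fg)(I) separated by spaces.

H G B D I C A F E

(fg)(x) = g(f(x)). Computing each image: g(f(A)) = g(G) = H, g(f(B)) = g(D) = G, g(f(C)) = g(A) = B, g(f(D)) = g(B) = D, g(f(E)) = g(F) = I, g(f(F)) = g(C) = C, g(f(G)) = g(H) = A, g(f(H)) = g(E) = F, g(f(I)) = g(I) = E.
Hence fg = [H G B D I C A F E].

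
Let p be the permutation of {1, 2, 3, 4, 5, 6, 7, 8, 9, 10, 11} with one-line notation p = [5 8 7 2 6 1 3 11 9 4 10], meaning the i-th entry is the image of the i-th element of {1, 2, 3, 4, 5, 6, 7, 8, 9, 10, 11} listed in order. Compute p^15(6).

6

Tracing 6 → 1 → … returns to 6 after 3 steps, so 6 lies in a 3-cycle (1, 5, 6).
On a 3-cycle, p^3 is the identity, so p^15 = p^0 there (15 ≡ 0 mod 3).
So p^15(6) = 6.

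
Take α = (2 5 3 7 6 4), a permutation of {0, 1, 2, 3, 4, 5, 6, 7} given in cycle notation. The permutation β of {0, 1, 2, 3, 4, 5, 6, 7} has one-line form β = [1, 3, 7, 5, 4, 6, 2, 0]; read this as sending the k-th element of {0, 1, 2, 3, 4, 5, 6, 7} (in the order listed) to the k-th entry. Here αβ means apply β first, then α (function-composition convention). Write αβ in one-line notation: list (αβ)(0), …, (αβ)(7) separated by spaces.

1 7 6 3 2 4 5 0

(αβ)(x) = α(β(x)). Computing each image: α(β(0)) = α(1) = 1, α(β(1)) = α(3) = 7, α(β(2)) = α(7) = 6, α(β(3)) = α(5) = 3, α(β(4)) = α(4) = 2, α(β(5)) = α(6) = 4, α(β(6)) = α(2) = 5, α(β(7)) = α(0) = 0.
Hence αβ = [1 7 6 3 2 4 5 0].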